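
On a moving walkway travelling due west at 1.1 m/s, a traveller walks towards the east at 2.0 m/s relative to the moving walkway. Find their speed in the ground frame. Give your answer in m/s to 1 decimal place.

Taking east as x and north as y: moving walkway velocity = (-1.100, 0.000) m/s; traveller velocity relative to moving walkway = (2.000, 0.000) m/s.
Velocity relative to ground = (-1.100, 0.000) + (2.000, 0.000) = (0.900, 0.000) m/s.
Speed = |(0.900, 0.000)| = 0.900 m/s.

0.9 m/s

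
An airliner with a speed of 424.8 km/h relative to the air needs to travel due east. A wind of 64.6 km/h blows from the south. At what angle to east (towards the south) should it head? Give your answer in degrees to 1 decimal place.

8.7°

The wind pushes perpendicular to the desired track; the heading must have a component into the wind equal to 64.6 km/h: 424.8 sin θ = 64.6.
sin θ = 0.1521, so θ = 8.747°.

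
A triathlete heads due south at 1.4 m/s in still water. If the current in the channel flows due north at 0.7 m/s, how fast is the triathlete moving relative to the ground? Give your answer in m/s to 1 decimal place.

0.7 m/s

Taking east as x and north as y: velocity relative to the water = (0.000, -1.400) m/s; the water relative to ground = (0.000, 0.700) m/s.
Velocity relative to ground = (0.000, -1.400) + (0.000, 0.700) = (0.000, -0.700) m/s.
Speed = |(0.000, -0.700)| = 0.700 m/s.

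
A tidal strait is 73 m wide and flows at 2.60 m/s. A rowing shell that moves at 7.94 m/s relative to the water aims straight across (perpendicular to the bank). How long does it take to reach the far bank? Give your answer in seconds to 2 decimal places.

The component of the rowing shell's velocity perpendicular to the bank is 7.94 m/s.
The current is parallel to the bank, so it does not affect the crossing time.
Time = 73 / 7.940 = 9.194 s.

9.19 s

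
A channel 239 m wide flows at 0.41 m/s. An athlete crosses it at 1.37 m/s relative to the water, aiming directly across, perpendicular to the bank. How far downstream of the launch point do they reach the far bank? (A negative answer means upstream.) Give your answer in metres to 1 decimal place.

71.5 m

Perpendicular speed = 1.370 m/s; crossing time = 239 / 1.370 = 174.453 s.
Net downstream speed = 0.410 m/s.
Drift = 0.410 × 174.453 = 71.526 m (downstream).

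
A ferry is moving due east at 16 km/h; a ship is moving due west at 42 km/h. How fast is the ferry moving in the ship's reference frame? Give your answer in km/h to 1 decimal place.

58.0 km/h

Taking east as x and north as y: ferry velocity = (16.000, 0.000) km/h; ship velocity = (-42.000, 0.000) km/h.
Velocity of ferry relative to ship = (16.000, 0.000) − (-42.000, 0.000) = (58.000, 0.000) km/h.
Magnitude = |(58.000, 0.000)| = 58.000 km/h.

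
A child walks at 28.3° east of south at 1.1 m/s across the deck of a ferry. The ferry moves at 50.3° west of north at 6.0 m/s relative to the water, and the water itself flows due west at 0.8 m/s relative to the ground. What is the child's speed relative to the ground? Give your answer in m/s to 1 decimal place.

5.7 m/s

In east/north components (m/s): child relative to ferry = (0.521, -0.969); ferry relative to water = (-4.616, 3.833); water relative to ground = (-0.800, 0.000).
Sum = (-4.895, 2.864) m/s.
Speed = |(-4.895, 2.864)| = 5.671 m/s.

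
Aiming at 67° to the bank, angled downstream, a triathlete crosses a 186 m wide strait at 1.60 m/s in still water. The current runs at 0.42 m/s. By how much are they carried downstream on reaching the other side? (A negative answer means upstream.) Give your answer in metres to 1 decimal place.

Perpendicular speed = 1.473 m/s; crossing time = 186 / 1.473 = 126.289 s.
Net downstream speed = 1.045 m/s.
Drift = 1.045 × 126.289 = 131.994 m (downstream).

132.0 m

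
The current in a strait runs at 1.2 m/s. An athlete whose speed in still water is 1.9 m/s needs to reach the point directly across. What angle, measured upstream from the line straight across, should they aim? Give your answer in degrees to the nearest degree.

39°

To cancel the current, the upstream component of the athlete's velocity must equal the flow: 1.9 sin θ = 1.2.
sin θ = 1.2 / 1.9 = 0.6316.
θ = arcsin(0.6316) = 39.167°.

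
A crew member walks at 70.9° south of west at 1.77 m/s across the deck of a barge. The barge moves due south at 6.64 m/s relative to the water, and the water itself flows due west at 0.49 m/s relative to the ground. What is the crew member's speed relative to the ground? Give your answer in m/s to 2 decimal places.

8.38 m/s

In east/north components (m/s): crew member relative to barge = (-0.579, -1.673); barge relative to water = (0.000, -6.640); water relative to ground = (-0.490, 0.000).
Sum = (-1.069, -8.313) m/s.
Speed = |(-1.069, -8.313)| = 8.381 m/s.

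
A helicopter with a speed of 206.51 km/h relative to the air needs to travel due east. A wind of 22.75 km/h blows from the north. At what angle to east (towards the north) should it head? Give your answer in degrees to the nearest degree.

The wind pushes perpendicular to the desired track; the heading must have a component into the wind equal to 22.75 km/h: 206.51 sin θ = 22.75.
sin θ = 0.1102, so θ = 6.325°.

6°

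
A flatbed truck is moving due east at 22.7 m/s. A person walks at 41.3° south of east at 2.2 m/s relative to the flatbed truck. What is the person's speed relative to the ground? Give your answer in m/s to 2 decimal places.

Taking east as x and north as y: flatbed truck velocity = (22.700, 0.000) m/s; person velocity relative to flatbed truck = (1.653, -1.452) m/s.
Velocity relative to ground = (22.700, 0.000) + (1.653, -1.452) = (24.353, -1.452) m/s.
Speed = |(24.353, -1.452)| = 24.396 m/s.

24.40 m/s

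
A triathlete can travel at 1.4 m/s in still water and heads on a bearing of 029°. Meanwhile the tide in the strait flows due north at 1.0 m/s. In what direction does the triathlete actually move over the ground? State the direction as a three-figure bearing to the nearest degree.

Taking east as x and north as y: velocity relative to the water = (0.679, 1.224) m/s; the water relative to ground = (0.000, 1.000) m/s.
Velocity relative to ground = (0.679, 1.224) + (0.000, 1.000) = (0.679, 2.224) m/s.
Bearing = atan2(0.68, 2.22) = 16.97° clockwise from north.

017°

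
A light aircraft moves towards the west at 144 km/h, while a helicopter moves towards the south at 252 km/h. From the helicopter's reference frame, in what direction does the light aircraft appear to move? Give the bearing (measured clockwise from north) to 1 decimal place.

Taking east as x and north as y: light aircraft velocity = (-144.000, 0.000) km/h; helicopter velocity = (0.000, -252.000) km/h.
Velocity of light aircraft relative to helicopter = (-144.000, 0.000) − (0.000, -252.000) = (-144.000, 252.000) km/h.
Bearing = atan2(-144.00, 252.00) = 330.26° clockwise from north.

330.3°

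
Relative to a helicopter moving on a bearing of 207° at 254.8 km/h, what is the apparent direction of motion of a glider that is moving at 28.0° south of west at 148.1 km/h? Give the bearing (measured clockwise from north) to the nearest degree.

Taking east as x and north as y: glider velocity = (-130.765, -69.529) km/h; helicopter velocity = (-115.677, -227.028) km/h.
Velocity of glider relative to helicopter = (-130.765, -69.529) − (-115.677, -227.028) = (-15.088, 157.500) km/h.
Bearing = atan2(-15.09, 157.50) = 354.53° clockwise from north.

355°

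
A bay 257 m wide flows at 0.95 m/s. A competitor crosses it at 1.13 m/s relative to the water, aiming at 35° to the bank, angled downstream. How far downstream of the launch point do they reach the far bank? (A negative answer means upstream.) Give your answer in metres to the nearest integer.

744 m

Perpendicular speed = 0.648 m/s; crossing time = 257 / 0.648 = 396.518 s.
Net downstream speed = 1.876 m/s.
Drift = 1.876 × 396.518 = 743.727 m (downstream).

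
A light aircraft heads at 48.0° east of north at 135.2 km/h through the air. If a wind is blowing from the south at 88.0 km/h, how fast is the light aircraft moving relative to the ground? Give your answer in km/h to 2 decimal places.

Taking east as x and north as y: velocity relative to the air = (100.473, 90.466) km/h; the air relative to ground = (0.000, 88.000) km/h.
Velocity relative to ground = (100.473, 90.466) + (0.000, 88.000) = (100.473, 178.466) km/h.
Speed = |(100.473, 178.466)| = 204.805 km/h.

204.81 km/h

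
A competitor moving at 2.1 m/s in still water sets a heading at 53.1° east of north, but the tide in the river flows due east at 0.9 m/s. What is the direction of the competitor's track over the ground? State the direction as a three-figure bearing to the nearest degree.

Taking east as x and north as y: velocity relative to the water = (1.679, 1.261) m/s; the water relative to ground = (0.900, 0.000) m/s.
Velocity relative to ground = (1.679, 1.261) + (0.900, 0.000) = (2.579, 1.261) m/s.
Bearing = atan2(2.58, 1.26) = 63.95° clockwise from north.

064°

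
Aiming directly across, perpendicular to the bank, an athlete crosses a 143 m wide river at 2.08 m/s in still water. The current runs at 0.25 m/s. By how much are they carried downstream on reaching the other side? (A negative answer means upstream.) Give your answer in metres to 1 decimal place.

17.2 m

Perpendicular speed = 2.080 m/s; crossing time = 143 / 2.080 = 68.750 s.
Net downstream speed = 0.250 m/s.
Drift = 0.250 × 68.750 = 17.188 m (downstream).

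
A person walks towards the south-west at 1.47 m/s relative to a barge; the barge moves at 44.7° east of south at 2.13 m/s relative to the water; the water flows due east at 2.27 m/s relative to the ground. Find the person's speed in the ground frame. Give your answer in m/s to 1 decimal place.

In east/north components (m/s): person relative to barge = (-1.039, -1.039); barge relative to water = (1.498, -1.514); water relative to ground = (2.270, 0.000).
Sum = (2.729, -2.553) m/s.
Speed = |(2.729, -2.553)| = 3.737 m/s.

3.7 m/s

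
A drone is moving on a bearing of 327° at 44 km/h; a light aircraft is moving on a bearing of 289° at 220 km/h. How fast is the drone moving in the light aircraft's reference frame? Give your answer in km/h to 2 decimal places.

187.30 km/h

Taking east as x and north as y: drone velocity = (-23.964, 36.902) km/h; light aircraft velocity = (-208.014, 71.625) km/h.
Velocity of drone relative to light aircraft = (-23.964, 36.902) − (-208.014, 71.625) = (184.050, -34.723) km/h.
Magnitude = |(184.050, -34.723)| = 187.297 km/h.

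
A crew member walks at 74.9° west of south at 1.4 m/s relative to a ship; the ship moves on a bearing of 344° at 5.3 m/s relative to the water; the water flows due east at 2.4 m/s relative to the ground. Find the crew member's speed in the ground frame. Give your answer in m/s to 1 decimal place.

4.7 m/s

In east/north components (m/s): crew member relative to ship = (-1.352, -0.365); ship relative to water = (-1.461, 5.095); water relative to ground = (2.400, 0.000).
Sum = (-0.413, 4.730) m/s.
Speed = |(-0.413, 4.730)| = 4.748 m/s.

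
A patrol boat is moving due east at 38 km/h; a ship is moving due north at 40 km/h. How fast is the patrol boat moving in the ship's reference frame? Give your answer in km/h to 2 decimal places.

55.17 km/h

Taking east as x and north as y: patrol boat velocity = (38.000, 0.000) km/h; ship velocity = (0.000, 40.000) km/h.
Velocity of patrol boat relative to ship = (38.000, 0.000) − (0.000, 40.000) = (38.000, -40.000) km/h.
Magnitude = |(38.000, -40.000)| = 55.172 km/h.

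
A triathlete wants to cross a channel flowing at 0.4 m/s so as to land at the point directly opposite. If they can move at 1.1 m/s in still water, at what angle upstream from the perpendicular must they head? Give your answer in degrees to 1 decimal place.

To cancel the current, the upstream component of the triathlete's velocity must equal the flow: 1.1 sin θ = 0.4.
sin θ = 0.4 / 1.1 = 0.3636.
θ = arcsin(0.3636) = 21.324°.

21.3°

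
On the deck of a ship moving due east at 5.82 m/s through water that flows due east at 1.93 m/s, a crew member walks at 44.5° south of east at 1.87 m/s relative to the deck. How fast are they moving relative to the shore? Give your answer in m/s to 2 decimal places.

In east/north components (m/s): crew member relative to ship = (1.334, -1.311); ship relative to water = (5.820, 0.000); water relative to ground = (1.930, 0.000).
Sum = (9.084, -1.311) m/s.
Speed = |(9.084, -1.311)| = 9.178 m/s.

9.18 m/s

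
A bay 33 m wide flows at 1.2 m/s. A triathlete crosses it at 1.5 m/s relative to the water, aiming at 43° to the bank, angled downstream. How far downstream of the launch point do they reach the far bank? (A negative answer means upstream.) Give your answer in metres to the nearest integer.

74 m

Perpendicular speed = 1.023 m/s; crossing time = 33 / 1.023 = 32.258 s.
Net downstream speed = 2.297 m/s.
Drift = 2.297 × 32.258 = 74.098 m (downstream).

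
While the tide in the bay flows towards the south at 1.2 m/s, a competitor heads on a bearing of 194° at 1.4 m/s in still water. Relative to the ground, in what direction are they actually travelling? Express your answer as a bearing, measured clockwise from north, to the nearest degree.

188°

Taking east as x and north as y: velocity relative to the water = (-0.339, -1.358) m/s; the water relative to ground = (0.000, -1.200) m/s.
Velocity relative to ground = (-0.339, -1.358) + (0.000, -1.200) = (-0.339, -2.558) m/s.
Bearing = atan2(-0.34, -2.56) = 187.54° clockwise from north.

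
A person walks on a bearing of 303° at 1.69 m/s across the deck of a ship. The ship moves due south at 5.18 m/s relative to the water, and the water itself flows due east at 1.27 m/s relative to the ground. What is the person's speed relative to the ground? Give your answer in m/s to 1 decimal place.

4.3 m/s

In east/north components (m/s): person relative to ship = (-1.417, 0.920); ship relative to water = (0.000, -5.180); water relative to ground = (1.270, 0.000).
Sum = (-0.147, -4.260) m/s.
Speed = |(-0.147, -4.260)| = 4.262 m/s.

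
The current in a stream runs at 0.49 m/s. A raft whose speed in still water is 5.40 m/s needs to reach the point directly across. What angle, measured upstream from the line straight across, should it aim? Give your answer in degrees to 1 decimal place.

5.2°

To cancel the current, the upstream component of the raft's velocity must equal the flow: 5.40 sin θ = 0.49.
sin θ = 0.49 / 5.40 = 0.0907.
θ = arcsin(0.0907) = 5.206°.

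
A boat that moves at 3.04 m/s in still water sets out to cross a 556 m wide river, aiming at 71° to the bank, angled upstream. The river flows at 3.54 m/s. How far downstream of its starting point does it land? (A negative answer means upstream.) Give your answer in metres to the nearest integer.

Perpendicular speed = 2.874 m/s; crossing time = 556 / 2.874 = 193.433 s.
Net downstream speed = 2.550 m/s.
Drift = 2.550 × 193.433 = 493.308 m (downstream).

493 m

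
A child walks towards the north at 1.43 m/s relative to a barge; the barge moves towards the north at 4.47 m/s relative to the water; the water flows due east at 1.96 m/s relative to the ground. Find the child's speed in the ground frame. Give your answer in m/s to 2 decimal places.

In east/north components (m/s): child relative to barge = (0.000, 1.430); barge relative to water = (0.000, 4.470); water relative to ground = (1.960, 0.000).
Sum = (1.960, 5.900) m/s.
Speed = |(1.960, 5.900)| = 6.217 m/s.

6.22 m/s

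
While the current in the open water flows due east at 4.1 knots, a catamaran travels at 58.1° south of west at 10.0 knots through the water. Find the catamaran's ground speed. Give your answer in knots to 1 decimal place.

Taking east as x and north as y: velocity relative to the water = (-5.284, -8.490) knots; the water relative to ground = (4.100, 0.000) knots.
Velocity relative to ground = (-5.284, -8.490) + (4.100, 0.000) = (-1.184, -8.490) knots.
Speed = |(-1.184, -8.490)| = 8.572 knots.

8.6 knots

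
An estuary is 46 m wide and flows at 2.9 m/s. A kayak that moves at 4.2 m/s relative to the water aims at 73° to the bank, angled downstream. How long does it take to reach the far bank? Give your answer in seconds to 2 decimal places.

11.45 s

The component of the kayak's velocity perpendicular to the bank is 4.2 × sin 73° = 4.016 m/s.
The current is parallel to the bank, so it does not affect the crossing time.
Time = 46 / 4.016 = 11.453 s.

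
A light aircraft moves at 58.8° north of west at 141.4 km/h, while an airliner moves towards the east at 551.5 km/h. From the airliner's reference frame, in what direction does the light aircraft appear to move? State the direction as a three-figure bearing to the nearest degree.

281°

Taking east as x and north as y: light aircraft velocity = (-73.249, 120.949) km/h; airliner velocity = (551.500, 0.000) km/h.
Velocity of light aircraft relative to airliner = (-73.249, 120.949) − (551.500, 0.000) = (-624.749, 120.949) km/h.
Bearing = atan2(-624.75, 120.95) = 280.96° clockwise from north.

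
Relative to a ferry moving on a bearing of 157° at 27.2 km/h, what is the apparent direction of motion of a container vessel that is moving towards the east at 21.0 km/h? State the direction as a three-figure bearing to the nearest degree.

023°

Taking east as x and north as y: container vessel velocity = (21.000, 0.000) km/h; ferry velocity = (10.628, -25.038) km/h.
Velocity of container vessel relative to ferry = (21.000, 0.000) − (10.628, -25.038) = (10.372, 25.038) km/h.
Bearing = atan2(10.37, 25.04) = 22.50° clockwise from north.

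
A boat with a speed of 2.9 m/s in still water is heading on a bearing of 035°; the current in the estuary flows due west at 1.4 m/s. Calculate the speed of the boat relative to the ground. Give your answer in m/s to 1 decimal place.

Taking east as x and north as y: velocity relative to the water = (1.663, 2.376) m/s; the water relative to ground = (-1.400, 0.000) m/s.
Velocity relative to ground = (1.663, 2.376) + (-1.400, 0.000) = (0.263, 2.376) m/s.
Speed = |(0.263, 2.376)| = 2.390 m/s.

2.4 m/s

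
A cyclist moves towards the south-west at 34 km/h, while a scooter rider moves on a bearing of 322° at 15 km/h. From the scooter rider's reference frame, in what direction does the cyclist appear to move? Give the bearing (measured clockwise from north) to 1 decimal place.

202.4°

Taking east as x and north as y: cyclist velocity = (-24.042, -24.042) km/h; scooter rider velocity = (-9.235, 11.820) km/h.
Velocity of cyclist relative to scooter rider = (-24.042, -24.042) − (-9.235, 11.820) = (-14.807, -35.862) km/h.
Bearing = atan2(-14.81, -35.86) = 202.43° clockwise from north.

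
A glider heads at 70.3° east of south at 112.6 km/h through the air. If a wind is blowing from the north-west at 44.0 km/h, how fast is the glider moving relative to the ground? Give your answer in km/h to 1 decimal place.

153.5 km/h

Taking east as x and north as y: velocity relative to the air = (106.010, -37.957) km/h; the air relative to ground = (31.113, -31.113) km/h.
Velocity relative to ground = (106.010, -37.957) + (31.113, -31.113) = (137.122, -69.070) km/h.
Speed = |(137.122, -69.070)| = 153.535 km/h.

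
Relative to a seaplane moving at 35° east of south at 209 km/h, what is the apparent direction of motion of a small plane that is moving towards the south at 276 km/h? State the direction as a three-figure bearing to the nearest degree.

229°

Taking east as x and north as y: small plane velocity = (0.000, -276.000) km/h; seaplane velocity = (119.877, -171.203) km/h.
Velocity of small plane relative to seaplane = (0.000, -276.000) − (119.877, -171.203) = (-119.877, -104.797) km/h.
Bearing = atan2(-119.88, -104.80) = 228.84° clockwise from north.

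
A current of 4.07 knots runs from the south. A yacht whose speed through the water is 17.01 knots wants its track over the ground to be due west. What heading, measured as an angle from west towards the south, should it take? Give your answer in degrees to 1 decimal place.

13.8°

The current pushes perpendicular to the desired track; the heading must have a component into the current equal to 4.07 knots: 17.01 sin θ = 4.07.
sin θ = 0.2393, so θ = 13.844°.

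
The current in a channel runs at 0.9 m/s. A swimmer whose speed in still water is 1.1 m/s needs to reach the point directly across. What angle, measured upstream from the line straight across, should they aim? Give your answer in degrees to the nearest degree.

55°

To cancel the current, the upstream component of the swimmer's velocity must equal the flow: 1.1 sin θ = 0.9.
sin θ = 0.9 / 1.1 = 0.8182.
θ = arcsin(0.8182) = 54.903°.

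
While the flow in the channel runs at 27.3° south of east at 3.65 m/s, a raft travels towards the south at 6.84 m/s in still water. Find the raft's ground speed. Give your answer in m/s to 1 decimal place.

9.1 m/s

Taking east as x and north as y: velocity relative to the water = (0.000, -6.840) m/s; the water relative to ground = (3.243, -1.674) m/s.
Velocity relative to ground = (0.000, -6.840) + (3.243, -1.674) = (3.243, -8.514) m/s.
Speed = |(3.243, -8.514)| = 9.111 m/s.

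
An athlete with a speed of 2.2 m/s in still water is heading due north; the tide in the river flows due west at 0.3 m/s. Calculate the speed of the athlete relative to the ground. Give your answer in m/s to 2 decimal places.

Taking east as x and north as y: velocity relative to the water = (0.000, 2.200) m/s; the water relative to ground = (-0.300, 0.000) m/s.
Velocity relative to ground = (0.000, 2.200) + (-0.300, 0.000) = (-0.300, 2.200) m/s.
Speed = |(-0.300, 2.200)| = 2.220 m/s.

2.22 m/s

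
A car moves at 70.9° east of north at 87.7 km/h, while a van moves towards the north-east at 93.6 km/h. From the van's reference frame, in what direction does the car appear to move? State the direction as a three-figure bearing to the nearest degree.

Taking east as x and north as y: car velocity = (82.872, 28.697) km/h; van velocity = (66.185, 66.185) km/h.
Velocity of car relative to van = (82.872, 28.697) − (66.185, 66.185) = (16.687, -37.488) km/h.
Bearing = atan2(16.69, -37.49) = 156.01° clockwise from north.

156°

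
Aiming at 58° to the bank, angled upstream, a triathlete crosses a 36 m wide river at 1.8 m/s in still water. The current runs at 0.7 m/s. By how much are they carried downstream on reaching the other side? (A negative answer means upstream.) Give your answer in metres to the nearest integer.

Perpendicular speed = 1.526 m/s; crossing time = 36 / 1.526 = 23.584 s.
Net downstream speed = -0.254 m/s.
Drift = -0.254 × 23.584 = -5.987 m (upstream).

-6 m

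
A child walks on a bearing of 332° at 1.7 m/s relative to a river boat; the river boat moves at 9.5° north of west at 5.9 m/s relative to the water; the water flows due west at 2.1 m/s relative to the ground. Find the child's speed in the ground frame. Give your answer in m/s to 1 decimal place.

9.1 m/s

In east/north components (m/s): child relative to river boat = (-0.798, 1.501); river boat relative to water = (-5.819, 0.974); water relative to ground = (-2.100, 0.000).
Sum = (-8.717, 2.475) m/s.
Speed = |(-8.717, 2.475)| = 9.062 m/s.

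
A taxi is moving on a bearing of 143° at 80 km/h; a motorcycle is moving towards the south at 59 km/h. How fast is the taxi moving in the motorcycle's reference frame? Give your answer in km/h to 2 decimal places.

48.39 km/h

Taking east as x and north as y: taxi velocity = (48.145, -63.891) km/h; motorcycle velocity = (0.000, -59.000) km/h.
Velocity of taxi relative to motorcycle = (48.145, -63.891) − (0.000, -59.000) = (48.145, -4.891) km/h.
Magnitude = |(48.145, -4.891)| = 48.393 km/h.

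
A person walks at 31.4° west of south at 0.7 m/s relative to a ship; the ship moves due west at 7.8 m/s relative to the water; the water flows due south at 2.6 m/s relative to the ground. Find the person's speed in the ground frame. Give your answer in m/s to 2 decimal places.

8.77 m/s

In east/north components (m/s): person relative to ship = (-0.365, -0.597); ship relative to water = (-7.800, 0.000); water relative to ground = (0.000, -2.600).
Sum = (-8.165, -3.197) m/s.
Speed = |(-8.165, -3.197)| = 8.768 m/s.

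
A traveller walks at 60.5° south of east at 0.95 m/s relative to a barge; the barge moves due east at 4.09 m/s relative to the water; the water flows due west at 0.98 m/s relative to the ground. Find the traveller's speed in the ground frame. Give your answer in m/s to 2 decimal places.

In east/north components (m/s): traveller relative to barge = (0.468, -0.827); barge relative to water = (4.090, 0.000); water relative to ground = (-0.980, 0.000).
Sum = (3.578, -0.827) m/s.
Speed = |(3.578, -0.827)| = 3.672 m/s.

3.67 m/s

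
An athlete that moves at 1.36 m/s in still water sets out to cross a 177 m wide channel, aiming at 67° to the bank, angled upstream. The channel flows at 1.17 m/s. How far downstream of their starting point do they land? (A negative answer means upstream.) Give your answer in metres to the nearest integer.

90 m

Perpendicular speed = 1.252 m/s; crossing time = 177 / 1.252 = 141.387 s.
Net downstream speed = 0.639 m/s.
Drift = 0.639 × 141.387 = 90.290 m (downstream).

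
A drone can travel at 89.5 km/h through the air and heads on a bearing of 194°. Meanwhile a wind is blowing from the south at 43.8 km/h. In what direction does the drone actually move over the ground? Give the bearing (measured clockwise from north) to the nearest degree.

Taking east as x and north as y: velocity relative to the air = (-21.652, -86.841) km/h; the air relative to ground = (0.000, 43.800) km/h.
Velocity relative to ground = (-21.652, -86.841) + (0.000, 43.800) = (-21.652, -43.041) km/h.
Bearing = atan2(-21.65, -43.04) = 206.70° clockwise from north.

207°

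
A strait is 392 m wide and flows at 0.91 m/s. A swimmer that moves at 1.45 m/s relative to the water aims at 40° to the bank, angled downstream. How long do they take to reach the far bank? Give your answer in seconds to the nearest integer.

The component of the swimmer's velocity perpendicular to the bank is 1.45 × sin 40° = 0.932 m/s.
The current is parallel to the bank, so it does not affect the crossing time.
Time = 392 / 0.932 = 420.582 s.

421 s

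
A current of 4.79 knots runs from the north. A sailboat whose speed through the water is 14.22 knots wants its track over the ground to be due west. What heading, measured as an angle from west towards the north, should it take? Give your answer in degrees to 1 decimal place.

19.7°

The current pushes perpendicular to the desired track; the heading must have a component into the current equal to 4.79 knots: 14.22 sin θ = 4.79.
sin θ = 0.3368, so θ = 19.685°.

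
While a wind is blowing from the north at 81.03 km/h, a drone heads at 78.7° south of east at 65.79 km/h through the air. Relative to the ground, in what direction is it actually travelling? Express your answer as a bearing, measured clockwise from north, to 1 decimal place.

Taking east as x and north as y: velocity relative to the air = (12.891, -64.515) km/h; the air relative to ground = (0.000, -81.030) km/h.
Velocity relative to ground = (12.891, -64.515) + (0.000, -81.030) = (12.891, -145.545) km/h.
Bearing = atan2(12.89, -145.54) = 174.94° clockwise from north.

174.9°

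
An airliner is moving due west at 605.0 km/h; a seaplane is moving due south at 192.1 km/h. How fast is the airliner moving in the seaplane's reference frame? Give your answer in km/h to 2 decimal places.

Taking east as x and north as y: airliner velocity = (-605.000, 0.000) km/h; seaplane velocity = (0.000, -192.100) km/h.
Velocity of airliner relative to seaplane = (-605.000, 0.000) − (0.000, -192.100) = (-605.000, 192.100) km/h.
Magnitude = |(-605.000, 192.100)| = 634.766 km/h.

634.77 km/h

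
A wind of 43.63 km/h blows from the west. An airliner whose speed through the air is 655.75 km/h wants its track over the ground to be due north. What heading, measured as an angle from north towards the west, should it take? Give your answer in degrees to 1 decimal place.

The wind pushes perpendicular to the desired track; the heading must have a component into the wind equal to 43.63 km/h: 655.75 sin θ = 43.63.
sin θ = 0.0665, so θ = 3.815°.

3.8°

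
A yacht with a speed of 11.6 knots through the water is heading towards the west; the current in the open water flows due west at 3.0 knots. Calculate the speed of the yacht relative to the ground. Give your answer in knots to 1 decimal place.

14.6 knots

Taking east as x and north as y: velocity relative to the water = (-11.600, 0.000) knots; the water relative to ground = (-3.000, 0.000) knots.
Velocity relative to ground = (-11.600, 0.000) + (-3.000, 0.000) = (-14.600, 0.000) knots.
Speed = |(-14.600, 0.000)| = 14.600 knots.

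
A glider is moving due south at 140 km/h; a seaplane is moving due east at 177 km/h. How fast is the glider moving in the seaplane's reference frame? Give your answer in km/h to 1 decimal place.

225.7 km/h

Taking east as x and north as y: glider velocity = (0.000, -140.000) km/h; seaplane velocity = (177.000, 0.000) km/h.
Velocity of glider relative to seaplane = (0.000, -140.000) − (177.000, 0.000) = (-177.000, -140.000) km/h.
Magnitude = |(-177.000, -140.000)| = 225.675 km/h.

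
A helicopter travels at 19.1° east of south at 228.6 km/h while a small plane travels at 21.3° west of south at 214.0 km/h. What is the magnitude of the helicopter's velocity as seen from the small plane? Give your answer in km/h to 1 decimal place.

153.4 km/h

Taking east as x and north as y: helicopter velocity = (74.802, -216.015) km/h; small plane velocity = (-77.736, -199.382) km/h.
Velocity of helicopter relative to small plane = (74.802, -216.015) − (-77.736, -199.382) = (152.538, -16.633) km/h.
Magnitude = |(152.538, -16.633)| = 153.442 km/h.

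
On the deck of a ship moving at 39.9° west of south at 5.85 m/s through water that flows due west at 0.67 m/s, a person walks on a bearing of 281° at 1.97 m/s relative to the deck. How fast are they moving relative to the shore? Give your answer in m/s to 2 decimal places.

In east/north components (m/s): person relative to ship = (-1.934, 0.376); ship relative to water = (-3.752, -4.488); water relative to ground = (-0.670, 0.000).
Sum = (-6.356, -4.112) m/s.
Speed = |(-6.356, -4.112)| = 7.570 m/s.

7.57 m/s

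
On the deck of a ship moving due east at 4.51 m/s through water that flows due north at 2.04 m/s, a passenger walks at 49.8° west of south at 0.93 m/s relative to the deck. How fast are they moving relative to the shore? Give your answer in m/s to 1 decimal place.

In east/north components (m/s): passenger relative to ship = (-0.710, -0.600); ship relative to water = (4.510, 0.000); water relative to ground = (0.000, 2.040).
Sum = (3.800, 1.440) m/s.
Speed = |(3.800, 1.440)| = 4.063 m/s.

4.1 m/s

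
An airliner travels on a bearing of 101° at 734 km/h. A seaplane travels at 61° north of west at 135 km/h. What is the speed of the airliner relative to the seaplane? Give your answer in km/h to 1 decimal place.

827.3 km/h

Taking east as x and north as y: airliner velocity = (720.514, -140.054) km/h; seaplane velocity = (-65.449, 118.074) km/h.
Velocity of airliner relative to seaplane = (720.514, -140.054) − (-65.449, 118.074) = (785.964, -258.127) km/h.
Magnitude = |(785.964, -258.127)| = 827.266 km/h.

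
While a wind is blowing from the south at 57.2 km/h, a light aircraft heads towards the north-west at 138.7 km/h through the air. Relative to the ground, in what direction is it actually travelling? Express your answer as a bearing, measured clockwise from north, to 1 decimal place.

Taking east as x and north as y: velocity relative to the air = (-98.076, 98.076) km/h; the air relative to ground = (0.000, 57.200) km/h.
Velocity relative to ground = (-98.076, 98.076) + (0.000, 57.200) = (-98.076, 155.276) km/h.
Bearing = atan2(-98.08, 155.28) = 327.72° clockwise from north.

327.7°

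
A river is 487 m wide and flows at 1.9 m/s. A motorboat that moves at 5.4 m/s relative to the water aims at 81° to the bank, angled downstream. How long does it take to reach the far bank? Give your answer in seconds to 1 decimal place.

91.3 s

The component of the motorboat's velocity perpendicular to the bank is 5.4 × sin 81° = 5.334 m/s.
The flow acts along the bank and has no component across it.
Time = 487 / 5.334 = 91.309 s.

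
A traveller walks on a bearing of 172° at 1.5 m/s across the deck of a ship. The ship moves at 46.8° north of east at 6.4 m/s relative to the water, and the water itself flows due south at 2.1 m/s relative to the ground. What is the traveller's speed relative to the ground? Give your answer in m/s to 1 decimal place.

In east/north components (m/s): traveller relative to ship = (0.209, -1.485); ship relative to water = (4.381, 4.665); water relative to ground = (0.000, -2.100).
Sum = (4.590, 1.080) m/s.
Speed = |(4.590, 1.080)| = 4.715 m/s.

4.7 m/s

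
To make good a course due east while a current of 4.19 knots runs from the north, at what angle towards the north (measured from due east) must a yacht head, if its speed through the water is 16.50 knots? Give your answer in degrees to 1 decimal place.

The current pushes perpendicular to the desired track; the heading must have a component into the current equal to 4.19 knots: 16.50 sin θ = 4.19.
sin θ = 0.2539, so θ = 14.711°.

14.7°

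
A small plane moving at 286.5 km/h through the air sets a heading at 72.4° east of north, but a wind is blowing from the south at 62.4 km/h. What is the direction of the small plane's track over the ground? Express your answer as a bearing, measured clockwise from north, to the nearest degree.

Taking east as x and north as y: velocity relative to the air = (273.089, 86.629) km/h; the air relative to ground = (0.000, 62.400) km/h.
Velocity relative to ground = (273.089, 86.629) + (0.000, 62.400) = (273.089, 149.029) km/h.
Bearing = atan2(273.09, 149.03) = 61.38° clockwise from north.

061°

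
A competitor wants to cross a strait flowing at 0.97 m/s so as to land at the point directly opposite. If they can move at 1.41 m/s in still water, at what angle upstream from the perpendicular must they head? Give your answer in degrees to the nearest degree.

To cancel the current, the upstream component of the competitor's velocity must equal the flow: 1.41 sin θ = 0.97.
sin θ = 0.97 / 1.41 = 0.6879.
θ = arcsin(0.6879) = 43.468°.

43°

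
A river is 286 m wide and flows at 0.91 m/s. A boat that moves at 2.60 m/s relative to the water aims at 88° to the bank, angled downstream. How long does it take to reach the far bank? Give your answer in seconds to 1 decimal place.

110.1 s

The component of the boat's velocity perpendicular to the bank is 2.60 × sin 88° = 2.598 m/s.
Only the cross-stream component determines the crossing time; the current contributes nothing perpendicular to the bank.
Time = 286 / 2.598 = 110.067 s.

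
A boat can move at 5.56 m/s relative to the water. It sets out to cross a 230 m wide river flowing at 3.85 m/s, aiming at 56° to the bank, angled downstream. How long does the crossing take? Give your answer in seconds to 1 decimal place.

The component of the boat's velocity perpendicular to the bank is 5.56 × sin 56° = 4.609 m/s.
The current is parallel to the bank, so it does not affect the crossing time.
Time = 230 / 4.609 = 49.898 s.

49.9 s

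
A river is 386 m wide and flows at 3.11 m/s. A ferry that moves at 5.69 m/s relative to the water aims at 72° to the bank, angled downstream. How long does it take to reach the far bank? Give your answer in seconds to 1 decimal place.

The component of the ferry's velocity perpendicular to the bank is 5.69 × sin 72° = 5.412 m/s.
The flow acts along the bank and has no component across it.
Time = 386 / 5.412 = 71.329 s.

71.3 s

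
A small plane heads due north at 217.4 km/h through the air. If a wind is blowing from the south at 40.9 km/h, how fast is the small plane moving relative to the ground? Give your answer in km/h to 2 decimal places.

258.30 km/h

Taking east as x and north as y: velocity relative to the air = (0.000, 217.400) km/h; the air relative to ground = (0.000, 40.900) km/h.
Velocity relative to ground = (0.000, 217.400) + (0.000, 40.900) = (0.000, 258.300) km/h.
Speed = |(0.000, 258.300)| = 258.300 km/h.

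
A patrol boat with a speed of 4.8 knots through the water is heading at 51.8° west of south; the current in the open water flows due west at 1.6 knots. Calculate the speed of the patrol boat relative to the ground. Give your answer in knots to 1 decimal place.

6.1 knots

Taking east as x and north as y: velocity relative to the water = (-3.772, -2.968) knots; the water relative to ground = (-1.600, 0.000) knots.
Velocity relative to ground = (-3.772, -2.968) + (-1.600, 0.000) = (-5.372, -2.968) knots.
Speed = |(-5.372, -2.968)| = 6.138 knots.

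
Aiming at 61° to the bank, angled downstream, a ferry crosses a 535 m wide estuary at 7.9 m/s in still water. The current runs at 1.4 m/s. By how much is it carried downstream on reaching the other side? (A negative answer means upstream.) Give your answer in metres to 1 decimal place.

405.0 m

Perpendicular speed = 6.909 m/s; crossing time = 535 / 6.909 = 77.430 s.
Net downstream speed = 5.230 m/s.
Drift = 5.230 × 77.430 = 404.957 m (downstream).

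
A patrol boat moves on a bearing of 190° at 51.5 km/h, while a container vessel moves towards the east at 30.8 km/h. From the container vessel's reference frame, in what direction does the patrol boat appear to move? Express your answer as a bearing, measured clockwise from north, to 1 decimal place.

Taking east as x and north as y: patrol boat velocity = (-8.943, -50.718) km/h; container vessel velocity = (30.800, 0.000) km/h.
Velocity of patrol boat relative to container vessel = (-8.943, -50.718) − (30.800, 0.000) = (-39.743, -50.718) km/h.
Bearing = atan2(-39.74, -50.72) = 218.08° clockwise from north.

218.1°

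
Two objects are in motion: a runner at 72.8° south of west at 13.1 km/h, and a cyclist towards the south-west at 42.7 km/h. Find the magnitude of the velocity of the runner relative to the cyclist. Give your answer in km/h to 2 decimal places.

31.71 km/h

Taking east as x and north as y: runner velocity = (-3.874, -12.514) km/h; cyclist velocity = (-30.193, -30.193) km/h.
Velocity of runner relative to cyclist = (-3.874, -12.514) − (-30.193, -30.193) = (26.320, 17.679) km/h.
Magnitude = |(26.320, 17.679)| = 31.706 km/h.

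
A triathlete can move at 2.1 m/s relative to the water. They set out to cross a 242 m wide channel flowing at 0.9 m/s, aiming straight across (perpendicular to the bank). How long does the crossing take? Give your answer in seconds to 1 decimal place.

115.2 s

The component of the triathlete's velocity perpendicular to the bank is 2.1 m/s.
The current is parallel to the bank, so it does not affect the crossing time.
Time = 242 / 2.100 = 115.238 s.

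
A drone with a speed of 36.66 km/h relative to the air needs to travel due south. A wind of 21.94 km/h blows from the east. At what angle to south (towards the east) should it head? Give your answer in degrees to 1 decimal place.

36.8°

The wind pushes perpendicular to the desired track; the heading must have a component into the wind equal to 21.94 km/h: 36.66 sin θ = 21.94.
sin θ = 0.5985, so θ = 36.761°.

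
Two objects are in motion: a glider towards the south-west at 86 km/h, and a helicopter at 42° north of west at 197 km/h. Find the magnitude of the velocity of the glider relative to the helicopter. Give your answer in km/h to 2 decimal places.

Taking east as x and north as y: glider velocity = (-60.811, -60.811) km/h; helicopter velocity = (-146.400, 131.819) km/h.
Velocity of glider relative to helicopter = (-60.811, -60.811) − (-146.400, 131.819) = (85.588, -192.630) km/h.
Magnitude = |(85.588, -192.630)| = 210.788 km/h.

210.79 km/h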